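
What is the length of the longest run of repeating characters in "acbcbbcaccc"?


Input: "acbcbbcaccc"
Scanning for longest run:
  Position 1 ('c'): new char, reset run to 1
  Position 2 ('b'): new char, reset run to 1
  Position 3 ('c'): new char, reset run to 1
  Position 4 ('b'): new char, reset run to 1
  Position 5 ('b'): continues run of 'b', length=2
  Position 6 ('c'): new char, reset run to 1
  Position 7 ('a'): new char, reset run to 1
  Position 8 ('c'): new char, reset run to 1
  Position 9 ('c'): continues run of 'c', length=2
  Position 10 ('c'): continues run of 'c', length=3
Longest run: 'c' with length 3

3


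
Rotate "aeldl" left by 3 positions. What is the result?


Input: "aeldl", rotate left by 3
First 3 characters: "ael"
Remaining characters: "dl"
Concatenate remaining + first: "dl" + "ael" = "dlael"

dlael


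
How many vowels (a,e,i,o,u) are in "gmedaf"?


Input: gmedaf
Checking each character:
  'g' at position 0: consonant
  'm' at position 1: consonant
  'e' at position 2: vowel (running total: 1)
  'd' at position 3: consonant
  'a' at position 4: vowel (running total: 2)
  'f' at position 5: consonant
Total vowels: 2

2


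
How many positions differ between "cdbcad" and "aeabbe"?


Comparing "cdbcad" and "aeabbe" position by position:
  Position 0: 'c' vs 'a' => DIFFER
  Position 1: 'd' vs 'e' => DIFFER
  Position 2: 'b' vs 'a' => DIFFER
  Position 3: 'c' vs 'b' => DIFFER
  Position 4: 'a' vs 'b' => DIFFER
  Position 5: 'd' vs 'e' => DIFFER
Positions that differ: 6

6


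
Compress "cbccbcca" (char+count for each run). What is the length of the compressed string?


Input: cbccbcca
Runs:
  'c' x 1 => "c1"
  'b' x 1 => "b1"
  'c' x 2 => "c2"
  'b' x 1 => "b1"
  'c' x 2 => "c2"
  'a' x 1 => "a1"
Compressed: "c1b1c2b1c2a1"
Compressed length: 12

12


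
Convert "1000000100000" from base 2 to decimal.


Input: "1000000100000" in base 2
Positional expansion:
  Digit '1' (value 1) x 2^12 = 4096
  Digit '0' (value 0) x 2^11 = 0
  Digit '0' (value 0) x 2^10 = 0
  Digit '0' (value 0) x 2^9 = 0
  Digit '0' (value 0) x 2^8 = 0
  Digit '0' (value 0) x 2^7 = 0
  Digit '0' (value 0) x 2^6 = 0
  Digit '1' (value 1) x 2^5 = 32
  Digit '0' (value 0) x 2^4 = 0
  Digit '0' (value 0) x 2^3 = 0
  Digit '0' (value 0) x 2^2 = 0
  Digit '0' (value 0) x 2^1 = 0
  Digit '0' (value 0) x 2^0 = 0
Sum = 4128

4128


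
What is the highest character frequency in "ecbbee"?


Input: ecbbee
Character counts:
  'b': 2
  'c': 1
  'e': 3
Maximum frequency: 3

3


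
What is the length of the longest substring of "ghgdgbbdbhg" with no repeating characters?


Input: "ghgdgbbdbhg"
Sliding window (track last position of each char):
  Position 0 ('g'): window [0,0] length 1 -- new best
  Position 1 ('h'): window [0,1] length 2 -- new best
  Position 2 ('g'): repeat (last at 0), move window start to 1
  Position 2 ('g'): window [1,2] length 2
  Position 3 ('d'): window [1,3] length 3 -- new best
  Position 4 ('g'): repeat (last at 2), move window start to 3
  Position 4 ('g'): window [3,4] length 2
  Position 5 ('b'): window [3,5] length 3
  Position 6 ('b'): repeat (last at 5), move window start to 6
  Position 6 ('b'): window [6,6] length 1
  Position 7 ('d'): window [6,7] length 2
  Position 8 ('b'): repeat (last at 6), move window start to 7
  Position 8 ('b'): window [7,8] length 2
  Position 9 ('h'): window [7,9] length 3
  Position 10 ('g'): window [7,10] length 4 -- new best
Longest substring with no repeats: "dbhg" with length 4

4


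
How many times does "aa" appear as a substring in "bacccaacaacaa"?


Searching for "aa" in "bacccaacaacaa"
Scanning each position:
  Position 0: "ba" => no
  Position 1: "ac" => no
  Position 2: "cc" => no
  Position 3: "cc" => no
  Position 4: "ca" => no
  Position 5: "aa" => MATCH
  Position 6: "ac" => no
  Position 7: "ca" => no
  Position 8: "aa" => MATCH
  Position 9: "ac" => no
  Position 10: "ca" => no
  Position 11: "aa" => MATCH
Total occurrences: 3

3


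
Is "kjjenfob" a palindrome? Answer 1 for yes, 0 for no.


Input: kjjenfob
Reversed: bofnejjk
  Compare pos 0 ('k') with pos 7 ('b'): MISMATCH
  Compare pos 1 ('j') with pos 6 ('o'): MISMATCH
  Compare pos 2 ('j') with pos 5 ('f'): MISMATCH
  Compare pos 3 ('e') with pos 4 ('n'): MISMATCH
Result: not a palindrome

0


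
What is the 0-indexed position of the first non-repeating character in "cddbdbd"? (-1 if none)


Input: cddbdbd
Character frequencies:
  'b': 2
  'c': 1
  'd': 4
Scanning left to right for freq == 1:
  Position 0 ('c'): unique! => answer = 0

0


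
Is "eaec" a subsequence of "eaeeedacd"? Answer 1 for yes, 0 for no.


Check if "eaec" is a subsequence of "eaeeedacd"
Greedy scan:
  Position 0 ('e'): matches sub[0] = 'e'
  Position 1 ('a'): matches sub[1] = 'a'
  Position 2 ('e'): matches sub[2] = 'e'
  Position 3 ('e'): no match needed
  Position 4 ('e'): no match needed
  Position 5 ('d'): no match needed
  Position 6 ('a'): no match needed
  Position 7 ('c'): matches sub[3] = 'c'
  Position 8 ('d'): no match needed
All 4 characters matched => is a subsequence

1


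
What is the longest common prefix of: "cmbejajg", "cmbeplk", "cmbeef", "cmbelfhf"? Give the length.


Words: cmbejajg, cmbeplk, cmbeef, cmbelfhf
  Position 0: all 'c' => match
  Position 1: all 'm' => match
  Position 2: all 'b' => match
  Position 3: all 'e' => match
  Position 4: ('j', 'p', 'e', 'l') => mismatch, stop
LCP = "cmbe" (length 4)

4


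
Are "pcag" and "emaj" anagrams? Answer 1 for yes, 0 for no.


Strings: "pcag", "emaj"
Sorted first:  acgp
Sorted second: aejm
Differ at position 1: 'c' vs 'e' => not anagrams

0


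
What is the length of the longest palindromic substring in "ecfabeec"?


Input: "ecfabeec"
Checking substrings for palindromes:
  [5:7] "ee" (len 2) => palindrome
Longest palindromic substring: "ee" with length 2

2


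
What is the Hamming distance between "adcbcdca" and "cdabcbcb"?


Comparing "adcbcdca" and "cdabcbcb" position by position:
  Position 0: 'a' vs 'c' => differ
  Position 1: 'd' vs 'd' => same
  Position 2: 'c' vs 'a' => differ
  Position 3: 'b' vs 'b' => same
  Position 4: 'c' vs 'c' => same
  Position 5: 'd' vs 'b' => differ
  Position 6: 'c' vs 'c' => same
  Position 7: 'a' vs 'b' => differ
Total differences (Hamming distance): 4

4


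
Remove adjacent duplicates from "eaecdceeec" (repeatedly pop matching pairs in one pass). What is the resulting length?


Input: eaecdceeec
Stack-based adjacent duplicate removal:
  Read 'e': push. Stack: e
  Read 'a': push. Stack: ea
  Read 'e': push. Stack: eae
  Read 'c': push. Stack: eaec
  Read 'd': push. Stack: eaecd
  Read 'c': push. Stack: eaecdc
  Read 'e': push. Stack: eaecdce
  Read 'e': matches stack top 'e' => pop. Stack: eaecdc
  Read 'e': push. Stack: eaecdce
  Read 'c': push. Stack: eaecdcec
Final stack: "eaecdcec" (length 8)

8


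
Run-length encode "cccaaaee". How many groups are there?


Input: cccaaaee
Scanning for consecutive runs:
  Group 1: 'c' x 3 (positions 0-2)
  Group 2: 'a' x 3 (positions 3-5)
  Group 3: 'e' x 2 (positions 6-7)
Total groups: 3

3


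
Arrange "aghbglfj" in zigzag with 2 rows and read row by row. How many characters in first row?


Zigzag "aghbglfj" into 2 rows:
Placing characters:
  'a' => row 0
  'g' => row 1
  'h' => row 0
  'b' => row 1
  'g' => row 0
  'l' => row 1
  'f' => row 0
  'j' => row 1
Rows:
  Row 0: "ahgf"
  Row 1: "gblj"
First row length: 4

4


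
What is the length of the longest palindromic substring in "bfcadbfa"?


Input: "bfcadbfa"
Checking substrings for palindromes:
  No multi-char palindromic substrings found
Longest palindromic substring: "b" with length 1

1


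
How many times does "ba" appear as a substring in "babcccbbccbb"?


Searching for "ba" in "babcccbbccbb"
Scanning each position:
  Position 0: "ba" => MATCH
  Position 1: "ab" => no
  Position 2: "bc" => no
  Position 3: "cc" => no
  Position 4: "cc" => no
  Position 5: "cb" => no
  Position 6: "bb" => no
  Position 7: "bc" => no
  Position 8: "cc" => no
  Position 9: "cb" => no
  Position 10: "bb" => no
Total occurrences: 1

1


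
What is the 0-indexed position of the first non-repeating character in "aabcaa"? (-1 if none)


Input: aabcaa
Character frequencies:
  'a': 4
  'b': 1
  'c': 1
Scanning left to right for freq == 1:
  Position 0 ('a'): freq=4, skip
  Position 1 ('a'): freq=4, skip
  Position 2 ('b'): unique! => answer = 2

2


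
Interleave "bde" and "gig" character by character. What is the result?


Interleaving "bde" and "gig":
  Position 0: 'b' from first, 'g' from second => "bg"
  Position 1: 'd' from first, 'i' from second => "di"
  Position 2: 'e' from first, 'g' from second => "eg"
Result: bgdieg

bgdieg


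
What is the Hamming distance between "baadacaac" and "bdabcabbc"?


Comparing "baadacaac" and "bdabcabbc" position by position:
  Position 0: 'b' vs 'b' => same
  Position 1: 'a' vs 'd' => differ
  Position 2: 'a' vs 'a' => same
  Position 3: 'd' vs 'b' => differ
  Position 4: 'a' vs 'c' => differ
  Position 5: 'c' vs 'a' => differ
  Position 6: 'a' vs 'b' => differ
  Position 7: 'a' vs 'b' => differ
  Position 8: 'c' vs 'c' => same
Total differences (Hamming distance): 6

6


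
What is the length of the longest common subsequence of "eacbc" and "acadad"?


LCS of "eacbc" and "acadad"
DP table:
           a    c    a    d    a    d
      0    0    0    0    0    0    0
  e   0    0    0    0    0    0    0
  a   0    1    1    1    1    1    1
  c   0    1    2    2    2    2    2
  b   0    1    2    2    2    2    2
  c   0    1    2    2    2    2    2
LCS length = dp[5][6] = 2

2


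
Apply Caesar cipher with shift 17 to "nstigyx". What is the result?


Caesar cipher: shift "nstigyx" by 17
  'n' (pos 13) + 17 = pos 4 = 'e'
  's' (pos 18) + 17 = pos 9 = 'j'
  't' (pos 19) + 17 = pos 10 = 'k'
  'i' (pos 8) + 17 = pos 25 = 'z'
  'g' (pos 6) + 17 = pos 23 = 'x'
  'y' (pos 24) + 17 = pos 15 = 'p'
  'x' (pos 23) + 17 = pos 14 = 'o'
Result: ejkzxpo

ejkzxpo


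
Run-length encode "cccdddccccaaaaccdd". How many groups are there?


Input: cccdddccccaaaaccdd
Scanning for consecutive runs:
  Group 1: 'c' x 3 (positions 0-2)
  Group 2: 'd' x 3 (positions 3-5)
  Group 3: 'c' x 4 (positions 6-9)
  Group 4: 'a' x 4 (positions 10-13)
  Group 5: 'c' x 2 (positions 14-15)
  Group 6: 'd' x 2 (positions 16-17)
Total groups: 6

6


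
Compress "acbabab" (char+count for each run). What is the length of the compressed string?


Input: acbabab
Runs:
  'a' x 1 => "a1"
  'c' x 1 => "c1"
  'b' x 1 => "b1"
  'a' x 1 => "a1"
  'b' x 1 => "b1"
  'a' x 1 => "a1"
  'b' x 1 => "b1"
Compressed: "a1c1b1a1b1a1b1"
Compressed length: 14

14


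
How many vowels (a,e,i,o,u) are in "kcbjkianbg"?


Input: kcbjkianbg
Checking each character:
  'k' at position 0: consonant
  'c' at position 1: consonant
  'b' at position 2: consonant
  'j' at position 3: consonant
  'k' at position 4: consonant
  'i' at position 5: vowel (running total: 1)
  'a' at position 6: vowel (running total: 2)
  'n' at position 7: consonant
  'b' at position 8: consonant
  'g' at position 9: consonant
Total vowels: 2

2


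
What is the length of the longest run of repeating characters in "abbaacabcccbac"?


Input: "abbaacabcccbac"
Scanning for longest run:
  Position 1 ('b'): new char, reset run to 1
  Position 2 ('b'): continues run of 'b', length=2
  Position 3 ('a'): new char, reset run to 1
  Position 4 ('a'): continues run of 'a', length=2
  Position 5 ('c'): new char, reset run to 1
  Position 6 ('a'): new char, reset run to 1
  Position 7 ('b'): new char, reset run to 1
  Position 8 ('c'): new char, reset run to 1
  Position 9 ('c'): continues run of 'c', length=2
  Position 10 ('c'): continues run of 'c', length=3
  Position 11 ('b'): new char, reset run to 1
  Position 12 ('a'): new char, reset run to 1
  Position 13 ('c'): new char, reset run to 1
Longest run: 'c' with length 3

3


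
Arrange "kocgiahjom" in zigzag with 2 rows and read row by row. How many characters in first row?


Zigzag "kocgiahjom" into 2 rows:
Placing characters:
  'k' => row 0
  'o' => row 1
  'c' => row 0
  'g' => row 1
  'i' => row 0
  'a' => row 1
  'h' => row 0
  'j' => row 1
  'o' => row 0
  'm' => row 1
Rows:
  Row 0: "kciho"
  Row 1: "ogajm"
First row length: 5

5


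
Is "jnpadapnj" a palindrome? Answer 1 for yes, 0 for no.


Input: jnpadapnj
Reversed: jnpadapnj
  Compare pos 0 ('j') with pos 8 ('j'): match
  Compare pos 1 ('n') with pos 7 ('n'): match
  Compare pos 2 ('p') with pos 6 ('p'): match
  Compare pos 3 ('a') with pos 5 ('a'): match
Result: palindrome

1


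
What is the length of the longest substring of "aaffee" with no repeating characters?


Input: "aaffee"
Sliding window (track last position of each char):
  Position 0 ('a'): window [0,0] length 1 -- new best
  Position 1 ('a'): repeat (last at 0), move window start to 1
  Position 1 ('a'): window [1,1] length 1
  Position 2 ('f'): window [1,2] length 2 -- new best
  Position 3 ('f'): repeat (last at 2), move window start to 3
  Position 3 ('f'): window [3,3] length 1
  Position 4 ('e'): window [3,4] length 2
  Position 5 ('e'): repeat (last at 4), move window start to 5
  Position 5 ('e'): window [5,5] length 1
Longest substring with no repeats: "af" with length 2

2


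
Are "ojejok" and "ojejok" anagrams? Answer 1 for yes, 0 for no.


Strings: "ojejok", "ojejok"
Sorted first:  ejjkoo
Sorted second: ejjkoo
Sorted forms match => anagrams

1


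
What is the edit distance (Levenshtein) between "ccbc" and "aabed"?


Computing edit distance: "ccbc" -> "aabed"
DP table:
           a    a    b    e    d
      0    1    2    3    4    5
  c   1    1    2    3    4    5
  c   2    2    2    3    4    5
  b   3    3    3    2    3    4
  c   4    4    4    3    3    4
Edit distance = dp[4][5] = 4

4


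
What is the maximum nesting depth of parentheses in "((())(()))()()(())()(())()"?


Input: "((())(()))()()(())()(())()"
Tracking depth:
  Position 0 '(': depth becomes 1
  Position 1 '(': depth becomes 2
  Position 2 '(': depth becomes 3
  Position 3 ')': depth becomes 2
  Position 4 ')': depth becomes 1
  Position 5 '(': depth becomes 2
  Position 6 '(': depth becomes 3
  Position 7 ')': depth becomes 2
  Position 8 ')': depth becomes 1
  Position 9 ')': depth becomes 0
  Position 10 '(': depth becomes 1
  Position 11 ')': depth becomes 0
  Position 12 '(': depth becomes 1
  Position 13 ')': depth becomes 0
  Position 14 '(': depth becomes 1
  Position 15 '(': depth becomes 2
  Position 16 ')': depth becomes 1
  Position 17 ')': depth becomes 0
  Position 18 '(': depth becomes 1
  Position 19 ')': depth becomes 0
  Position 20 '(': depth becomes 1
  Position 21 '(': depth becomes 2
  Position 22 ')': depth becomes 1
  Position 23 ')': depth becomes 0
  Position 24 '(': depth becomes 1
  Position 25 ')': depth becomes 0
Maximum depth reached: 3

3


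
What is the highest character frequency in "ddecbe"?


Input: ddecbe
Character counts:
  'b': 1
  'c': 1
  'd': 2
  'e': 2
Maximum frequency: 2

2


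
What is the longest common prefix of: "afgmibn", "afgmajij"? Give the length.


Words: afgmibn, afgmajij
  Position 0: all 'a' => match
  Position 1: all 'f' => match
  Position 2: all 'g' => match
  Position 3: all 'm' => match
  Position 4: ('i', 'a') => mismatch, stop
LCP = "afgm" (length 4)

4


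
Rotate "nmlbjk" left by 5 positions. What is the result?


Input: "nmlbjk", rotate left by 5
First 5 characters: "nmlbj"
Remaining characters: "k"
Concatenate remaining + first: "k" + "nmlbj" = "knmlbj"

knmlbj


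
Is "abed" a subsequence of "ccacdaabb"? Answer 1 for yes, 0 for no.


Check if "abed" is a subsequence of "ccacdaabb"
Greedy scan:
  Position 0 ('c'): no match needed
  Position 1 ('c'): no match needed
  Position 2 ('a'): matches sub[0] = 'a'
  Position 3 ('c'): no match needed
  Position 4 ('d'): no match needed
  Position 5 ('a'): no match needed
  Position 6 ('a'): no match needed
  Position 7 ('b'): matches sub[1] = 'b'
  Position 8 ('b'): no match needed
Only matched 2/4 characters => not a subsequence

0


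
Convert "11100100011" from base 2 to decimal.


Input: "11100100011" in base 2
Positional expansion:
  Digit '1' (value 1) x 2^10 = 1024
  Digit '1' (value 1) x 2^9 = 512
  Digit '1' (value 1) x 2^8 = 256
  Digit '0' (value 0) x 2^7 = 0
  Digit '0' (value 0) x 2^6 = 0
  Digit '1' (value 1) x 2^5 = 32
  Digit '0' (value 0) x 2^4 = 0
  Digit '0' (value 0) x 2^3 = 0
  Digit '0' (value 0) x 2^2 = 0
  Digit '1' (value 1) x 2^1 = 2
  Digit '1' (value 1) x 2^0 = 1
Sum = 1827

1827


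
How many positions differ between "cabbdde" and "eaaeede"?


Comparing "cabbdde" and "eaaeede" position by position:
  Position 0: 'c' vs 'e' => DIFFER
  Position 1: 'a' vs 'a' => same
  Position 2: 'b' vs 'a' => DIFFER
  Position 3: 'b' vs 'e' => DIFFER
  Position 4: 'd' vs 'e' => DIFFER
  Position 5: 'd' vs 'd' => same
  Position 6: 'e' vs 'e' => same
Positions that differ: 4

4


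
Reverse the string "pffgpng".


Input: pffgpng
Reading characters right to left:
  Position 6: 'g'
  Position 5: 'n'
  Position 4: 'p'
  Position 3: 'g'
  Position 2: 'f'
  Position 1: 'f'
  Position 0: 'p'
Reversed: gnpgffp

gnpgffp


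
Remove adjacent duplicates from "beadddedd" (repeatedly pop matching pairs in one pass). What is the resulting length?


Input: beadddedd
Stack-based adjacent duplicate removal:
  Read 'b': push. Stack: b
  Read 'e': push. Stack: be
  Read 'a': push. Stack: bea
  Read 'd': push. Stack: bead
  Read 'd': matches stack top 'd' => pop. Stack: bea
  Read 'd': push. Stack: bead
  Read 'e': push. Stack: beade
  Read 'd': push. Stack: beaded
  Read 'd': matches stack top 'd' => pop. Stack: beade
Final stack: "beade" (length 5)

5


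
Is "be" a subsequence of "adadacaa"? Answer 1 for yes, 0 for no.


Check if "be" is a subsequence of "adadacaa"
Greedy scan:
  Position 0 ('a'): no match needed
  Position 1 ('d'): no match needed
  Position 2 ('a'): no match needed
  Position 3 ('d'): no match needed
  Position 4 ('a'): no match needed
  Position 5 ('c'): no match needed
  Position 6 ('a'): no match needed
  Position 7 ('a'): no match needed
Only matched 0/2 characters => not a subsequence

0


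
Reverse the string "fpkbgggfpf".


Input: fpkbgggfpf
Reading characters right to left:
  Position 9: 'f'
  Position 8: 'p'
  Position 7: 'f'
  Position 6: 'g'
  Position 5: 'g'
  Position 4: 'g'
  Position 3: 'b'
  Position 2: 'k'
  Position 1: 'p'
  Position 0: 'f'
Reversed: fpfgggbkpf

fpfgggbkpf


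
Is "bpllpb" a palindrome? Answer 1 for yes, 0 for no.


Input: bpllpb
Reversed: bpllpb
  Compare pos 0 ('b') with pos 5 ('b'): match
  Compare pos 1 ('p') with pos 4 ('p'): match
  Compare pos 2 ('l') with pos 3 ('l'): match
Result: palindrome

1


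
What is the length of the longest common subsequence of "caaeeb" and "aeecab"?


LCS of "caaeeb" and "aeecab"
DP table:
           a    e    e    c    a    b
      0    0    0    0    0    0    0
  c   0    0    0    0    1    1    1
  a   0    1    1    1    1    2    2
  a   0    1    1    1    1    2    2
  e   0    1    2    2    2    2    2
  e   0    1    2    3    3    3    3
  b   0    1    2    3    3    3    4
LCS length = dp[6][6] = 4

4


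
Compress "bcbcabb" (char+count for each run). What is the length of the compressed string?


Input: bcbcabb
Runs:
  'b' x 1 => "b1"
  'c' x 1 => "c1"
  'b' x 1 => "b1"
  'c' x 1 => "c1"
  'a' x 1 => "a1"
  'b' x 2 => "b2"
Compressed: "b1c1b1c1a1b2"
Compressed length: 12

12


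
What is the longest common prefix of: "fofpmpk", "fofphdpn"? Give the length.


Words: fofpmpk, fofphdpn
  Position 0: all 'f' => match
  Position 1: all 'o' => match
  Position 2: all 'f' => match
  Position 3: all 'p' => match
  Position 4: ('m', 'h') => mismatch, stop
LCP = "fofp" (length 4)

4


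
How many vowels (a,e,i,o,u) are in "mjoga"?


Input: mjoga
Checking each character:
  'm' at position 0: consonant
  'j' at position 1: consonant
  'o' at position 2: vowel (running total: 1)
  'g' at position 3: consonant
  'a' at position 4: vowel (running total: 2)
Total vowels: 2

2


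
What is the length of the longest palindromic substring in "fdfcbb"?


Input: "fdfcbb"
Checking substrings for palindromes:
  [0:3] "fdf" (len 3) => palindrome
  [4:6] "bb" (len 2) => palindrome
Longest palindromic substring: "fdf" with length 3

3


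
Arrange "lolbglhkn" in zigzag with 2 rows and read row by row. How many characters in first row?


Zigzag "lolbglhkn" into 2 rows:
Placing characters:
  'l' => row 0
  'o' => row 1
  'l' => row 0
  'b' => row 1
  'g' => row 0
  'l' => row 1
  'h' => row 0
  'k' => row 1
  'n' => row 0
Rows:
  Row 0: "llghn"
  Row 1: "oblk"
First row length: 5

5


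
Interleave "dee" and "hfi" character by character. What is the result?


Interleaving "dee" and "hfi":
  Position 0: 'd' from first, 'h' from second => "dh"
  Position 1: 'e' from first, 'f' from second => "ef"
  Position 2: 'e' from first, 'i' from second => "ei"
Result: dhefei

dhefei


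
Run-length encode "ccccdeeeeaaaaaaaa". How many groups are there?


Input: ccccdeeeeaaaaaaaa
Scanning for consecutive runs:
  Group 1: 'c' x 4 (positions 0-3)
  Group 2: 'd' x 1 (positions 4-4)
  Group 3: 'e' x 4 (positions 5-8)
  Group 4: 'a' x 8 (positions 9-16)
Total groups: 4

4


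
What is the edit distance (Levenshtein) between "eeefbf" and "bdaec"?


Computing edit distance: "eeefbf" -> "bdaec"
DP table:
           b    d    a    e    c
      0    1    2    3    4    5
  e   1    1    2    3    3    4
  e   2    2    2    3    3    4
  e   3    3    3    3    3    4
  f   4    4    4    4    4    4
  b   5    4    5    5    5    5
  f   6    5    5    6    6    6
Edit distance = dp[6][5] = 6

6


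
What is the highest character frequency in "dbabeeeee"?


Input: dbabeeeee
Character counts:
  'a': 1
  'b': 2
  'd': 1
  'e': 5
Maximum frequency: 5

5


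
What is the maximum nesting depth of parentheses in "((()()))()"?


Input: "((()()))()"
Tracking depth:
  Position 0 '(': depth becomes 1
  Position 1 '(': depth becomes 2
  Position 2 '(': depth becomes 3
  Position 3 ')': depth becomes 2
  Position 4 '(': depth becomes 3
  Position 5 ')': depth becomes 2
  Position 6 ')': depth becomes 1
  Position 7 ')': depth becomes 0
  Position 8 '(': depth becomes 1
  Position 9 ')': depth becomes 0
Maximum depth reached: 3

3


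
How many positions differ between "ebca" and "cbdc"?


Comparing "ebca" and "cbdc" position by position:
  Position 0: 'e' vs 'c' => DIFFER
  Position 1: 'b' vs 'b' => same
  Position 2: 'c' vs 'd' => DIFFER
  Position 3: 'a' vs 'c' => DIFFER
Positions that differ: 3

3


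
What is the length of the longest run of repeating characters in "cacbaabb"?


Input: "cacbaabb"
Scanning for longest run:
  Position 1 ('a'): new char, reset run to 1
  Position 2 ('c'): new char, reset run to 1
  Position 3 ('b'): new char, reset run to 1
  Position 4 ('a'): new char, reset run to 1
  Position 5 ('a'): continues run of 'a', length=2
  Position 6 ('b'): new char, reset run to 1
  Position 7 ('b'): continues run of 'b', length=2
Longest run: 'a' with length 2

2


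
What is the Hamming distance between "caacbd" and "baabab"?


Comparing "caacbd" and "baabab" position by position:
  Position 0: 'c' vs 'b' => differ
  Position 1: 'a' vs 'a' => same
  Position 2: 'a' vs 'a' => same
  Position 3: 'c' vs 'b' => differ
  Position 4: 'b' vs 'a' => differ
  Position 5: 'd' vs 'b' => differ
Total differences (Hamming distance): 4

4


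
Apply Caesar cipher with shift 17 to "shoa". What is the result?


Caesar cipher: shift "shoa" by 17
  's' (pos 18) + 17 = pos 9 = 'j'
  'h' (pos 7) + 17 = pos 24 = 'y'
  'o' (pos 14) + 17 = pos 5 = 'f'
  'a' (pos 0) + 17 = pos 17 = 'r'
Result: jyfr

jyfr


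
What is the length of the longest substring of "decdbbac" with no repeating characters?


Input: "decdbbac"
Sliding window (track last position of each char):
  Position 0 ('d'): window [0,0] length 1 -- new best
  Position 1 ('e'): window [0,1] length 2 -- new best
  Position 2 ('c'): window [0,2] length 3 -- new best
  Position 3 ('d'): repeat (last at 0), move window start to 1
  Position 3 ('d'): window [1,3] length 3
  Position 4 ('b'): window [1,4] length 4 -- new best
  Position 5 ('b'): repeat (last at 4), move window start to 5
  Position 5 ('b'): window [5,5] length 1
  Position 6 ('a'): window [5,6] length 2
  Position 7 ('c'): window [5,7] length 3
Longest substring with no repeats: "ecdb" with length 4

4


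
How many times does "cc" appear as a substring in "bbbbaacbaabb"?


Searching for "cc" in "bbbbaacbaabb"
Scanning each position:
  Position 0: "bb" => no
  Position 1: "bb" => no
  Position 2: "bb" => no
  Position 3: "ba" => no
  Position 4: "aa" => no
  Position 5: "ac" => no
  Position 6: "cb" => no
  Position 7: "ba" => no
  Position 8: "aa" => no
  Position 9: "ab" => no
  Position 10: "bb" => no
Total occurrences: 0

0


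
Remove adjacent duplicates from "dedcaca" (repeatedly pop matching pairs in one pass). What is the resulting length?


Input: dedcaca
Stack-based adjacent duplicate removal:
  Read 'd': push. Stack: d
  Read 'e': push. Stack: de
  Read 'd': push. Stack: ded
  Read 'c': push. Stack: dedc
  Read 'a': push. Stack: dedca
  Read 'c': push. Stack: dedcac
  Read 'a': push. Stack: dedcaca
Final stack: "dedcaca" (length 7)

7


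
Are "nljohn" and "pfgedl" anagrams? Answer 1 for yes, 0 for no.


Strings: "nljohn", "pfgedl"
Sorted first:  hjlnno
Sorted second: defglp
Differ at position 0: 'h' vs 'd' => not anagrams

0


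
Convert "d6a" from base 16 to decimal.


Input: "d6a" in base 16
Positional expansion:
  Digit 'd' (value 13) x 16^2 = 3328
  Digit '6' (value 6) x 16^1 = 96
  Digit 'a' (value 10) x 16^0 = 10
Sum = 3434

3434


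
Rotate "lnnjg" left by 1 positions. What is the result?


Input: "lnnjg", rotate left by 1
First 1 characters: "l"
Remaining characters: "nnjg"
Concatenate remaining + first: "nnjg" + "l" = "nnjgl"

nnjgl


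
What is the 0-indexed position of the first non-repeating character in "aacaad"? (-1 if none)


Input: aacaad
Character frequencies:
  'a': 4
  'c': 1
  'd': 1
Scanning left to right for freq == 1:
  Position 0 ('a'): freq=4, skip
  Position 1 ('a'): freq=4, skip
  Position 2 ('c'): unique! => answer = 2

2


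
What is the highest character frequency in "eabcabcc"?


Input: eabcabcc
Character counts:
  'a': 2
  'b': 2
  'c': 3
  'e': 1
Maximum frequency: 3

3


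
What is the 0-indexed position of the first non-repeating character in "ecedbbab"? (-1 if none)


Input: ecedbbab
Character frequencies:
  'a': 1
  'b': 3
  'c': 1
  'd': 1
  'e': 2
Scanning left to right for freq == 1:
  Position 0 ('e'): freq=2, skip
  Position 1 ('c'): unique! => answer = 1

1


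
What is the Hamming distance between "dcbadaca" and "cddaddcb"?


Comparing "dcbadaca" and "cddaddcb" position by position:
  Position 0: 'd' vs 'c' => differ
  Position 1: 'c' vs 'd' => differ
  Position 2: 'b' vs 'd' => differ
  Position 3: 'a' vs 'a' => same
  Position 4: 'd' vs 'd' => same
  Position 5: 'a' vs 'd' => differ
  Position 6: 'c' vs 'c' => same
  Position 7: 'a' vs 'b' => differ
Total differences (Hamming distance): 5

5


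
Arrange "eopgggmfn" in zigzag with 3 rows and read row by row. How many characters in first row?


Zigzag "eopgggmfn" into 3 rows:
Placing characters:
  'e' => row 0
  'o' => row 1
  'p' => row 2
  'g' => row 1
  'g' => row 0
  'g' => row 1
  'm' => row 2
  'f' => row 1
  'n' => row 0
Rows:
  Row 0: "egn"
  Row 1: "oggf"
  Row 2: "pm"
First row length: 3

3


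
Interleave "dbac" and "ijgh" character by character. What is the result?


Interleaving "dbac" and "ijgh":
  Position 0: 'd' from first, 'i' from second => "di"
  Position 1: 'b' from first, 'j' from second => "bj"
  Position 2: 'a' from first, 'g' from second => "ag"
  Position 3: 'c' from first, 'h' from second => "ch"
Result: dibjagch

dibjagch


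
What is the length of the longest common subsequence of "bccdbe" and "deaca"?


LCS of "bccdbe" and "deaca"
DP table:
           d    e    a    c    a
      0    0    0    0    0    0
  b   0    0    0    0    0    0
  c   0    0    0    0    1    1
  c   0    0    0    0    1    1
  d   0    1    1    1    1    1
  b   0    1    1    1    1    1
  e   0    1    2    2    2    2
LCS length = dp[6][5] = 2

2


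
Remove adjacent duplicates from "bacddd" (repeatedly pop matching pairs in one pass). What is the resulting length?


Input: bacddd
Stack-based adjacent duplicate removal:
  Read 'b': push. Stack: b
  Read 'a': push. Stack: ba
  Read 'c': push. Stack: bac
  Read 'd': push. Stack: bacd
  Read 'd': matches stack top 'd' => pop. Stack: bac
  Read 'd': push. Stack: bacd
Final stack: "bacd" (length 4)

4


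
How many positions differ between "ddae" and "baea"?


Comparing "ddae" and "baea" position by position:
  Position 0: 'd' vs 'b' => DIFFER
  Position 1: 'd' vs 'a' => DIFFER
  Position 2: 'a' vs 'e' => DIFFER
  Position 3: 'e' vs 'a' => DIFFER
Positions that differ: 4

4


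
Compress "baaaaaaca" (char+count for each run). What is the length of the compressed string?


Input: baaaaaaca
Runs:
  'b' x 1 => "b1"
  'a' x 6 => "a6"
  'c' x 1 => "c1"
  'a' x 1 => "a1"
Compressed: "b1a6c1a1"
Compressed length: 8

8


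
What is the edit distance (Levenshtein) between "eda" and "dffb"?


Computing edit distance: "eda" -> "dffb"
DP table:
           d    f    f    b
      0    1    2    3    4
  e   1    1    2    3    4
  d   2    1    2    3    4
  a   3    2    2    3    4
Edit distance = dp[3][4] = 4

4


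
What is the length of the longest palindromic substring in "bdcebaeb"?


Input: "bdcebaeb"
Checking substrings for palindromes:
  No multi-char palindromic substrings found
Longest palindromic substring: "b" with length 1

1


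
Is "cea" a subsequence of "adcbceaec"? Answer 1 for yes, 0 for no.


Check if "cea" is a subsequence of "adcbceaec"
Greedy scan:
  Position 0 ('a'): no match needed
  Position 1 ('d'): no match needed
  Position 2 ('c'): matches sub[0] = 'c'
  Position 3 ('b'): no match needed
  Position 4 ('c'): no match needed
  Position 5 ('e'): matches sub[1] = 'e'
  Position 6 ('a'): matches sub[2] = 'a'
  Position 7 ('e'): no match needed
  Position 8 ('c'): no match needed
All 3 characters matched => is a subsequence

1


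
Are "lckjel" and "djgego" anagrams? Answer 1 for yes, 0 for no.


Strings: "lckjel", "djgego"
Sorted first:  cejkll
Sorted second: deggjo
Differ at position 0: 'c' vs 'd' => not anagrams

0


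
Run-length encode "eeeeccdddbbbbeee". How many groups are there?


Input: eeeeccdddbbbbeee
Scanning for consecutive runs:
  Group 1: 'e' x 4 (positions 0-3)
  Group 2: 'c' x 2 (positions 4-5)
  Group 3: 'd' x 3 (positions 6-8)
  Group 4: 'b' x 4 (positions 9-12)
  Group 5: 'e' x 3 (positions 13-15)
Total groups: 5

5


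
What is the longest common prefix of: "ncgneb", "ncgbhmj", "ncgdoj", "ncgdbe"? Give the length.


Words: ncgneb, ncgbhmj, ncgdoj, ncgdbe
  Position 0: all 'n' => match
  Position 1: all 'c' => match
  Position 2: all 'g' => match
  Position 3: ('n', 'b', 'd', 'd') => mismatch, stop
LCP = "ncg" (length 3)

3


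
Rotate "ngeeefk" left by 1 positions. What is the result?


Input: "ngeeefk", rotate left by 1
First 1 characters: "n"
Remaining characters: "geeefk"
Concatenate remaining + first: "geeefk" + "n" = "geeefkn"

geeefkn


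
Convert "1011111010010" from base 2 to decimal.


Input: "1011111010010" in base 2
Positional expansion:
  Digit '1' (value 1) x 2^12 = 4096
  Digit '0' (value 0) x 2^11 = 0
  Digit '1' (value 1) x 2^10 = 1024
  Digit '1' (value 1) x 2^9 = 512
  Digit '1' (value 1) x 2^8 = 256
  Digit '1' (value 1) x 2^7 = 128
  Digit '1' (value 1) x 2^6 = 64
  Digit '0' (value 0) x 2^5 = 0
  Digit '1' (value 1) x 2^4 = 16
  Digit '0' (value 0) x 2^3 = 0
  Digit '0' (value 0) x 2^2 = 0
  Digit '1' (value 1) x 2^1 = 2
  Digit '0' (value 0) x 2^0 = 0
Sum = 6098

6098


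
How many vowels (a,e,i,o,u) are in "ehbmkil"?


Input: ehbmkil
Checking each character:
  'e' at position 0: vowel (running total: 1)
  'h' at position 1: consonant
  'b' at position 2: consonant
  'm' at position 3: consonant
  'k' at position 4: consonant
  'i' at position 5: vowel (running total: 2)
  'l' at position 6: consonant
Total vowels: 2

2


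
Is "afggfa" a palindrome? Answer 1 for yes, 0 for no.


Input: afggfa
Reversed: afggfa
  Compare pos 0 ('a') with pos 5 ('a'): match
  Compare pos 1 ('f') with pos 4 ('f'): match
  Compare pos 2 ('g') with pos 3 ('g'): match
Result: palindrome

1


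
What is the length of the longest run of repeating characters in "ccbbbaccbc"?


Input: "ccbbbaccbc"
Scanning for longest run:
  Position 1 ('c'): continues run of 'c', length=2
  Position 2 ('b'): new char, reset run to 1
  Position 3 ('b'): continues run of 'b', length=2
  Position 4 ('b'): continues run of 'b', length=3
  Position 5 ('a'): new char, reset run to 1
  Position 6 ('c'): new char, reset run to 1
  Position 7 ('c'): continues run of 'c', length=2
  Position 8 ('b'): new char, reset run to 1
  Position 9 ('c'): new char, reset run to 1
Longest run: 'b' with length 3

3


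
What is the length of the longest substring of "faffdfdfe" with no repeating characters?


Input: "faffdfdfe"
Sliding window (track last position of each char):
  Position 0 ('f'): window [0,0] length 1 -- new best
  Position 1 ('a'): window [0,1] length 2 -- new best
  Position 2 ('f'): repeat (last at 0), move window start to 1
  Position 2 ('f'): window [1,2] length 2
  Position 3 ('f'): repeat (last at 2), move window start to 3
  Position 3 ('f'): window [3,3] length 1
  Position 4 ('d'): window [3,4] length 2
  Position 5 ('f'): repeat (last at 3), move window start to 4
  Position 5 ('f'): window [4,5] length 2
  Position 6 ('d'): repeat (last at 4), move window start to 5
  Position 6 ('d'): window [5,6] length 2
  Position 7 ('f'): repeat (last at 5), move window start to 6
  Position 7 ('f'): window [6,7] length 2
  Position 8 ('e'): window [6,8] length 3 -- new best
Longest substring with no repeats: "dfe" with length 3

3


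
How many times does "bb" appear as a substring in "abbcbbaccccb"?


Searching for "bb" in "abbcbbaccccb"
Scanning each position:
  Position 0: "ab" => no
  Position 1: "bb" => MATCH
  Position 2: "bc" => no
  Position 3: "cb" => no
  Position 4: "bb" => MATCH
  Position 5: "ba" => no
  Position 6: "ac" => no
  Position 7: "cc" => no
  Position 8: "cc" => no
  Position 9: "cc" => no
  Position 10: "cb" => no
Total occurrences: 2

2


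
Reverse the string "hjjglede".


Input: hjjglede
Reading characters right to left:
  Position 7: 'e'
  Position 6: 'd'
  Position 5: 'e'
  Position 4: 'l'
  Position 3: 'g'
  Position 2: 'j'
  Position 1: 'j'
  Position 0: 'h'
Reversed: edelgjjh

edelgjjh


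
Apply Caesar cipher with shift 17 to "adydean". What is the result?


Caesar cipher: shift "adydean" by 17
  'a' (pos 0) + 17 = pos 17 = 'r'
  'd' (pos 3) + 17 = pos 20 = 'u'
  'y' (pos 24) + 17 = pos 15 = 'p'
  'd' (pos 3) + 17 = pos 20 = 'u'
  'e' (pos 4) + 17 = pos 21 = 'v'
  'a' (pos 0) + 17 = pos 17 = 'r'
  'n' (pos 13) + 17 = pos 4 = 'e'
Result: rupuvre

rupuvre


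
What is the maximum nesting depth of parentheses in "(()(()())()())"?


Input: "(()(()())()())"
Tracking depth:
  Position 0 '(': depth becomes 1
  Position 1 '(': depth becomes 2
  Position 2 ')': depth becomes 1
  Position 3 '(': depth becomes 2
  Position 4 '(': depth becomes 3
  Position 5 ')': depth becomes 2
  Position 6 '(': depth becomes 3
  Position 7 ')': depth becomes 2
  Position 8 ')': depth becomes 1
  Position 9 '(': depth becomes 2
  Position 10 ')': depth becomes 1
  Position 11 '(': depth becomes 2
  Position 12 ')': depth becomes 1
  Position 13 ')': depth becomes 0
Maximum depth reached: 3

3


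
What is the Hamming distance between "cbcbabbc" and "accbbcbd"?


Comparing "cbcbabbc" and "accbbcbd" position by position:
  Position 0: 'c' vs 'a' => differ
  Position 1: 'b' vs 'c' => differ
  Position 2: 'c' vs 'c' => same
  Position 3: 'b' vs 'b' => same
  Position 4: 'a' vs 'b' => differ
  Position 5: 'b' vs 'c' => differ
  Position 6: 'b' vs 'b' => same
  Position 7: 'c' vs 'd' => differ
Total differences (Hamming distance): 5

5


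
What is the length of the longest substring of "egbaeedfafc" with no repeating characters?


Input: "egbaeedfafc"
Sliding window (track last position of each char):
  Position 0 ('e'): window [0,0] length 1 -- new best
  Position 1 ('g'): window [0,1] length 2 -- new best
  Position 2 ('b'): window [0,2] length 3 -- new best
  Position 3 ('a'): window [0,3] length 4 -- new best
  Position 4 ('e'): repeat (last at 0), move window start to 1
  Position 4 ('e'): window [1,4] length 4
  Position 5 ('e'): repeat (last at 4), move window start to 5
  Position 5 ('e'): window [5,5] length 1
  Position 6 ('d'): window [5,6] length 2
  Position 7 ('f'): window [5,7] length 3
  Position 8 ('a'): window [5,8] length 4
  Position 9 ('f'): repeat (last at 7), move window start to 8
  Position 9 ('f'): window [8,9] length 2
  Position 10 ('c'): window [8,10] length 3
Longest substring with no repeats: "egba" with length 4

4


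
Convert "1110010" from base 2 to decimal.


Input: "1110010" in base 2
Positional expansion:
  Digit '1' (value 1) x 2^6 = 64
  Digit '1' (value 1) x 2^5 = 32
  Digit '1' (value 1) x 2^4 = 16
  Digit '0' (value 0) x 2^3 = 0
  Digit '0' (value 0) x 2^2 = 0
  Digit '1' (value 1) x 2^1 = 2
  Digit '0' (value 0) x 2^0 = 0
Sum = 114

114


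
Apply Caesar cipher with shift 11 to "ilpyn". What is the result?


Caesar cipher: shift "ilpyn" by 11
  'i' (pos 8) + 11 = pos 19 = 't'
  'l' (pos 11) + 11 = pos 22 = 'w'
  'p' (pos 15) + 11 = pos 0 = 'a'
  'y' (pos 24) + 11 = pos 9 = 'j'
  'n' (pos 13) + 11 = pos 24 = 'y'
Result: twajy

twajy


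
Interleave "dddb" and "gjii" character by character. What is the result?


Interleaving "dddb" and "gjii":
  Position 0: 'd' from first, 'g' from second => "dg"
  Position 1: 'd' from first, 'j' from second => "dj"
  Position 2: 'd' from first, 'i' from second => "di"
  Position 3: 'b' from first, 'i' from second => "bi"
Result: dgdjdibi

dgdjdibi


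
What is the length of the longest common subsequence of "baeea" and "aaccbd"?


LCS of "baeea" and "aaccbd"
DP table:
           a    a    c    c    b    d
      0    0    0    0    0    0    0
  b   0    0    0    0    0    1    1
  a   0    1    1    1    1    1    1
  e   0    1    1    1    1    1    1
  e   0    1    1    1    1    1    1
  a   0    1    2    2    2    2    2
LCS length = dp[5][6] = 2

2


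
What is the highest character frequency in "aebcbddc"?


Input: aebcbddc
Character counts:
  'a': 1
  'b': 2
  'c': 2
  'd': 2
  'e': 1
Maximum frequency: 2

2


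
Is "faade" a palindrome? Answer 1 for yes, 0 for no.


Input: faade
Reversed: edaaf
  Compare pos 0 ('f') with pos 4 ('e'): MISMATCH
  Compare pos 1 ('a') with pos 3 ('d'): MISMATCH
Result: not a palindrome

0


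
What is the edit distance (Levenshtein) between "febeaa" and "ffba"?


Computing edit distance: "febeaa" -> "ffba"
DP table:
           f    f    b    a
      0    1    2    3    4
  f   1    0    1    2    3
  e   2    1    1    2    3
  b   3    2    2    1    2
  e   4    3    3    2    2
  a   5    4    4    3    2
  a   6    5    5    4    3
Edit distance = dp[6][4] = 3

3


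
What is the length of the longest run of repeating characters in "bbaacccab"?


Input: "bbaacccab"
Scanning for longest run:
  Position 1 ('b'): continues run of 'b', length=2
  Position 2 ('a'): new char, reset run to 1
  Position 3 ('a'): continues run of 'a', length=2
  Position 4 ('c'): new char, reset run to 1
  Position 5 ('c'): continues run of 'c', length=2
  Position 6 ('c'): continues run of 'c', length=3
  Position 7 ('a'): new char, reset run to 1
  Position 8 ('b'): new char, reset run to 1
Longest run: 'c' with length 3

3
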